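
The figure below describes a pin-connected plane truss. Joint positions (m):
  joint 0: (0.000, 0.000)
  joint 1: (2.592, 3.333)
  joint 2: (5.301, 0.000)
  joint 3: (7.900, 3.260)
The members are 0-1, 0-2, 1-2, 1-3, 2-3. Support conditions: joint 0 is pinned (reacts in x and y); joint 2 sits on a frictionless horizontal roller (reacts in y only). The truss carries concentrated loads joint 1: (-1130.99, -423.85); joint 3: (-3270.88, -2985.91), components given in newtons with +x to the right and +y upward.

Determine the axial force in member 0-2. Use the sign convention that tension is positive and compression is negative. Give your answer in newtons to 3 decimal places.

-3254.573

N=4 nodes, M=5 members, R=3 reactions → 2N=8, M+R=8
member 0 (0-1): L=4.2222, (cx,cy)=(0.6139,0.7894)
member 1 (0-2): L=5.3010, (cx,cy)=(1.0000,0.0000)
member 2 (1-2): L=4.2951, (cx,cy)=(0.6307,-0.7760)
member 3 (1-3): L=5.3085, (cx,cy)=(0.9999,-0.0138)
member 4 (2-3): L=4.1692, (cx,cy)=(0.6234,0.7819)
solve A·x = −loads:
  F[0-1] = -1868.8918 N (compression)
  F[0-2] = -3254.5733 N (compression)
  F[1-2] = +1370.5390 N (tension)
  F[1-3] = -880.8219 N (compression)
  F[2-3] = -3834.1773 N (compression)
  Rx@0 = +4401.8700 N
  Ry@0 = +1475.2854 N
  Ry@2 = +1934.4746 N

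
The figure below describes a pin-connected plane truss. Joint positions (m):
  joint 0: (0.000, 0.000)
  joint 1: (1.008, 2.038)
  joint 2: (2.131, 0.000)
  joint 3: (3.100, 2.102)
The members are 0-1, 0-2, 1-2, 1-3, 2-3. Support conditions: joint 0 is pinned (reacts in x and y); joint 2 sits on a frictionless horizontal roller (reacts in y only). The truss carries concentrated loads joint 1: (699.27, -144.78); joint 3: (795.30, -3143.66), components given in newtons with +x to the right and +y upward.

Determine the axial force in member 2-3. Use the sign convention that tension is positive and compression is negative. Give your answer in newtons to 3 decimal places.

N=4 nodes, M=5 members, R=3 reactions → 2N=8, M+R=8
member 0 (0-1): L=2.2737, (cx,cy)=(0.4433,0.8964)
member 1 (0-2): L=2.1310, (cx,cy)=(1.0000,0.0000)
member 2 (1-2): L=2.3269, (cx,cy)=(0.4826,-0.8758)
member 3 (1-3): L=2.0930, (cx,cy)=(0.9995,0.0306)
member 4 (2-3): L=2.3146, (cx,cy)=(0.4186,0.9081)
solve A·x = −loads:
  F[0-1] = +3130.9126 N (tension)
  F[0-2] = +106.5144 N (tension)
  F[1-2] = -3290.0491 N (compression)
  F[1-3] = +2277.6662 N (tension)
  F[2-3] = -3538.3044 N (compression)
  Rx@0 = -1494.5700 N
  Ry@0 = -2806.4061 N
  Ry@2 = +6094.8461 N

-3538.304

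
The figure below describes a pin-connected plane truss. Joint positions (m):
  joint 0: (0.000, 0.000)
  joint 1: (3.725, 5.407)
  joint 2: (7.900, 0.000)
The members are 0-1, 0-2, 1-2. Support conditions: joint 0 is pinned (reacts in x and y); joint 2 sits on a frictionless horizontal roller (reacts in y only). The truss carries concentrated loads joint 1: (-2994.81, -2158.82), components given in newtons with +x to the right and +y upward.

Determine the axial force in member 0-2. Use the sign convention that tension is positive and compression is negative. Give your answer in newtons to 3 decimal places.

N=3 nodes, M=3 members, R=3 reactions → 2N=6, M+R=6
member 0 (0-1): L=6.5659, (cx,cy)=(0.5673,0.8235)
member 1 (0-2): L=7.9000, (cx,cy)=(1.0000,0.0000)
member 2 (1-2): L=6.8313, (cx,cy)=(0.6112,-0.7915)
solve A·x = −loads:
  F[0-1] = -3874.5038 N (compression)
  F[0-2] = -796.7126 N (compression)
  F[1-2] = +1303.6072 N (tension)
  Rx@0 = +2994.8100 N
  Ry@0 = +3190.6343 N
  Ry@2 = -1031.8143 N

-796.713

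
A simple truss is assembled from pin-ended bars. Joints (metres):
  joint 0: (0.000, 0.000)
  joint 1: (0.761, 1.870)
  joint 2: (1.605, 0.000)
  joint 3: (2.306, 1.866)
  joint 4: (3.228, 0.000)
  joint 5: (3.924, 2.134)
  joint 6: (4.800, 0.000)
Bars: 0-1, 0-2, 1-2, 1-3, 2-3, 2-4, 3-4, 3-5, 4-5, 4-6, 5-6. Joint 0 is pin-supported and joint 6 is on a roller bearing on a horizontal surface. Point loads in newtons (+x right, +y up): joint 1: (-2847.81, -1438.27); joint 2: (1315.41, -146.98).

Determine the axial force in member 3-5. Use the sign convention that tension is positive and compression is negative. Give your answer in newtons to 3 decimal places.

N=7 nodes, M=11 members, R=3 reactions → 2N=14, M+R=14
member 0 (0-1): L=2.0189, (cx,cy)=(0.3769,0.9262)
member 1 (0-2): L=1.6050, (cx,cy)=(1.0000,0.0000)
member 2 (1-2): L=2.0516, (cx,cy)=(0.4114,-0.9115)
member 3 (1-3): L=1.5450, (cx,cy)=(1.0000,-0.0026)
member 4 (2-3): L=1.9933, (cx,cy)=(0.3517,0.9361)
member 5 (2-4): L=1.6230, (cx,cy)=(1.0000,0.0000)
member 6 (3-4): L=2.0814, (cx,cy)=(0.4430,-0.8965)
member 7 (3-5): L=1.6400, (cx,cy)=(0.9866,0.1634)
member 8 (4-5): L=2.2446, (cx,cy)=(0.3101,0.9507)
member 9 (4-6): L=1.5720, (cx,cy)=(1.0000,0.0000)
member 10 (5-6): L=2.3068, (cx,cy)=(0.3797,-0.9251)
solve A·x = −loads:
  F[0-1] = -2610.0556 N (compression)
  F[0-2] = -548.5787 N (compression)
  F[1-2] = +1070.3443 N (tension)
  F[1-3] = +1423.6777 N (tension)
  F[2-3] = -885.1416 N (compression)
  F[2-4] = -1112.3924 N (compression)
  F[3-4] = +1048.0821 N (tension)
  F[3-5] = +656.9428 N (tension)
  F[4-5] = -988.3514 N (compression)
  F[4-6] = -341.6511 N (compression)
  F[5-6] = +899.6818 N (tension)
  Rx@0 = +1532.4000 N
  Ry@0 = +2417.5372 N
  Ry@6 = -832.2872 N

656.943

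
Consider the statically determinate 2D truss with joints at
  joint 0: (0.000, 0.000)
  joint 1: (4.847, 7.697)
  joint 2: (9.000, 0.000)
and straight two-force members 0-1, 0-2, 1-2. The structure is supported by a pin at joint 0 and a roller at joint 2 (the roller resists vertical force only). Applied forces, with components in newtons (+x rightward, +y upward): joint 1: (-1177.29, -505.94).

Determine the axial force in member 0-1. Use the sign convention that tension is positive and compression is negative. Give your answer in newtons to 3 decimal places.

N=3 nodes, M=3 members, R=3 reactions → 2N=6, M+R=6
member 0 (0-1): L=9.0960, (cx,cy)=(0.5329,0.8462)
member 1 (0-2): L=9.0000, (cx,cy)=(1.0000,0.0000)
member 2 (1-2): L=8.7459, (cx,cy)=(0.4748,-0.8801)
solve A·x = −loads:
  F[0-1] = -1465.7450 N (compression)
  F[0-2] = -396.2361 N (compression)
  F[1-2] = +834.4454 N (tension)
  Rx@0 = +1177.2900 N
  Ry@0 = +1240.3078 N
  Ry@2 = -734.3678 N

-1465.745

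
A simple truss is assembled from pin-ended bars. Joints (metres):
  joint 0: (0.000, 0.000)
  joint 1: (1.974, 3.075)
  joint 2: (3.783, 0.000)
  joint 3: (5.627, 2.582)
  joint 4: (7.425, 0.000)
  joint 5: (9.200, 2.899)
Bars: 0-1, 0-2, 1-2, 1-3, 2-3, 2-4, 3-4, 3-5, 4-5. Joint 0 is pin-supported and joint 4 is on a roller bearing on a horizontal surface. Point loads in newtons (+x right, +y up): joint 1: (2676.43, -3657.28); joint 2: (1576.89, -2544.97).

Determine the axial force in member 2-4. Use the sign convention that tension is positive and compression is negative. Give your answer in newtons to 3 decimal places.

2351.877

N=6 nodes, M=9 members, R=3 reactions → 2N=12, M+R=12
member 0 (0-1): L=3.6541, (cx,cy)=(0.5402,0.8415)
member 1 (0-2): L=3.7830, (cx,cy)=(1.0000,0.0000)
member 2 (1-2): L=3.5676, (cx,cy)=(0.5071,-0.8619)
member 3 (1-3): L=3.6861, (cx,cy)=(0.9910,-0.1337)
member 4 (2-3): L=3.1729, (cx,cy)=(0.5812,0.8138)
member 5 (2-4): L=3.6420, (cx,cy)=(1.0000,0.0000)
member 6 (3-4): L=3.1464, (cx,cy)=(0.5715,-0.8206)
member 7 (3-5): L=3.5870, (cx,cy)=(0.9961,0.0884)
member 8 (4-5): L=3.3992, (cx,cy)=(0.5222,0.8528)
solve A·x = −loads:
  F[0-1] = -3356.8350 N (compression)
  F[0-2] = +6066.7429 N (tension)
  F[1-2] = -285.4251 N (compression)
  F[1-3] = -4384.5176 N (compression)
  F[2-3] = +3429.6677 N (tension)
  F[2-4] = +2351.8767 N (tension)
  F[3-4] = -4115.5901 N (compression)
  F[3-5] = +0.0000 N (tension)
  F[4-5] = -0.0000 N (compression)
  Rx@0 = -4253.3200 N
  Ry@0 = +2824.8608 N
  Ry@4 = +3377.3892 N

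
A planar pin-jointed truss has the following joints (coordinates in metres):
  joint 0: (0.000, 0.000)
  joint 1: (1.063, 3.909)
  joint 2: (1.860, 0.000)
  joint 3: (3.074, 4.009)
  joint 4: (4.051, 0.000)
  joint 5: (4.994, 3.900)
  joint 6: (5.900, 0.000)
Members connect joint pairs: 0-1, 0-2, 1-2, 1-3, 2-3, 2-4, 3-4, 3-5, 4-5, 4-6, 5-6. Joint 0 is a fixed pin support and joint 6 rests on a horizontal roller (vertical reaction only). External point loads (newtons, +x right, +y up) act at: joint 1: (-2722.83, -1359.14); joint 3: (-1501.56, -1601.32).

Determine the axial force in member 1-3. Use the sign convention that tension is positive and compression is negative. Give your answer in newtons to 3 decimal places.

N=7 nodes, M=11 members, R=3 reactions → 2N=14, M+R=14
member 0 (0-1): L=4.0510, (cx,cy)=(0.2624,0.9650)
member 1 (0-2): L=1.8600, (cx,cy)=(1.0000,0.0000)
member 2 (1-2): L=3.9894, (cx,cy)=(0.1998,-0.9798)
member 3 (1-3): L=2.0135, (cx,cy)=(0.9988,0.0497)
member 4 (2-3): L=4.1888, (cx,cy)=(0.2898,0.9571)
member 5 (2-4): L=2.1910, (cx,cy)=(1.0000,0.0000)
member 6 (3-4): L=4.1263, (cx,cy)=(0.2368,-0.9716)
member 7 (3-5): L=1.9231, (cx,cy)=(0.9984,-0.0567)
member 8 (4-5): L=4.0124, (cx,cy)=(0.2350,0.9720)
member 9 (4-6): L=1.8490, (cx,cy)=(1.0000,0.0000)
member 10 (5-6): L=4.0039, (cx,cy)=(0.2263,-0.9741)
solve A·x = −loads:
  F[0-1] = -4876.4410 N (compression)
  F[0-2] = -2944.7770 N (compression)
  F[1-2] = +3453.4938 N (tension)
  F[1-3] = +754.2146 N (tension)
  F[2-3] = -3535.6220 N (compression)
  F[2-4] = -1230.1433 N (compression)
  F[3-4] = +1748.4812 N (tension)
  F[3-5] = +817.4659 N (tension)
  F[4-5] = -1747.7171 N (compression)
  F[4-6] = -405.3995 N (compression)
  F[5-6] = +1791.5671 N (tension)
  Rx@0 = +4224.3900 N
  Ry@0 = +4705.5571 N
  Ry@6 = -1745.0971 N

754.215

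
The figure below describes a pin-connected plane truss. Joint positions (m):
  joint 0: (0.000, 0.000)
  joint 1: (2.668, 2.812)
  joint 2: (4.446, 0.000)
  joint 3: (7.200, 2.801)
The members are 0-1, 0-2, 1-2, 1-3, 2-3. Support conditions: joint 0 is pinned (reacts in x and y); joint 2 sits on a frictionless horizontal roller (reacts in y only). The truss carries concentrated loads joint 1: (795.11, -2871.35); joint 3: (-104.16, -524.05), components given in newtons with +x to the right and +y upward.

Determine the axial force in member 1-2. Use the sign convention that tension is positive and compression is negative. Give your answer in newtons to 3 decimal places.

N=4 nodes, M=5 members, R=3 reactions → 2N=8, M+R=8
member 0 (0-1): L=3.8763, (cx,cy)=(0.6883,0.7254)
member 1 (0-2): L=4.4460, (cx,cy)=(1.0000,0.0000)
member 2 (1-2): L=3.3270, (cx,cy)=(0.5344,-0.8452)
member 3 (1-3): L=4.5320, (cx,cy)=(1.0000,-0.0024)
member 4 (2-3): L=3.9281, (cx,cy)=(0.7011,0.7131)
solve A·x = −loads:
  F[0-1] = -532.6427 N (compression)
  F[0-2] = +1057.5617 N (tension)
  F[1-2] = -2941.1919 N (compression)
  F[1-3] = +410.1191 N (tension)
  F[2-3] = -733.5310 N (compression)
  Rx@0 = -690.9500 N
  Ry@0 = +386.3989 N
  Ry@2 = +3009.0011 N

-2941.192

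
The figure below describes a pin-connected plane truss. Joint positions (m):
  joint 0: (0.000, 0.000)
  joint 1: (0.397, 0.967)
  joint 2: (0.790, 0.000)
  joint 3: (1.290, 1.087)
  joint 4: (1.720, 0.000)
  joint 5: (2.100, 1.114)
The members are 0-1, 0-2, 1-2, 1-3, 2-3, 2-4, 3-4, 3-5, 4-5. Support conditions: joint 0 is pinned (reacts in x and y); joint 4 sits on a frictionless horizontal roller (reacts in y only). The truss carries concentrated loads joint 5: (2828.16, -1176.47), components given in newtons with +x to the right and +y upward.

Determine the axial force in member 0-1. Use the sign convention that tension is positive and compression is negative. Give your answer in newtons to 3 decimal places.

2261.057

N=6 nodes, M=9 members, R=3 reactions → 2N=12, M+R=12
member 0 (0-1): L=1.0453, (cx,cy)=(0.3798,0.9251)
member 1 (0-2): L=0.7900, (cx,cy)=(1.0000,0.0000)
member 2 (1-2): L=1.0438, (cx,cy)=(0.3765,-0.9264)
member 3 (1-3): L=0.9010, (cx,cy)=(0.9911,0.1332)
member 4 (2-3): L=1.1965, (cx,cy)=(0.4179,0.9085)
member 5 (2-4): L=0.9300, (cx,cy)=(1.0000,0.0000)
member 6 (3-4): L=1.1690, (cx,cy)=(0.3678,-0.9299)
member 7 (3-5): L=0.8104, (cx,cy)=(0.9994,0.0333)
member 8 (4-5): L=1.1770, (cx,cy)=(0.3228,0.9465)
solve A·x = −loads:
  F[0-1] = +2261.0570 N (tension)
  F[0-2] = +1969.4393 N (tension)
  F[1-2] = -2022.7571 N (compression)
  F[1-3] = +1634.8638 N (tension)
  F[2-3] = +2062.6503 N (tension)
  F[2-4] = +345.8954 N (tension)
  F[3-4] = -2132.2591 N (compression)
  F[3-5] = +3268.4264 N (tension)
  F[4-5] = -1358.0807 N (compression)
  Rx@0 = -2828.1600 N
  Ry@0 = -2091.6447 N
  Ry@4 = +3268.1147 N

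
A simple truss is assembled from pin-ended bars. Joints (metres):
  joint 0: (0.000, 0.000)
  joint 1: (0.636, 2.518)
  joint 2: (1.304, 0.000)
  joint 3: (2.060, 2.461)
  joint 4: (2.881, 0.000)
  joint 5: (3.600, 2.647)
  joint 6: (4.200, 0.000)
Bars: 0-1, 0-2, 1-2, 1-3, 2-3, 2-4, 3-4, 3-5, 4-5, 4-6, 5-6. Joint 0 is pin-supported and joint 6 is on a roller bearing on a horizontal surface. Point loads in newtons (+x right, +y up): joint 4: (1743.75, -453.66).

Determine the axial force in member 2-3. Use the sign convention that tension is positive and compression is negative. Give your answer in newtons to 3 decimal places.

-152.164

N=7 nodes, M=11 members, R=3 reactions → 2N=14, M+R=14
member 0 (0-1): L=2.5971, (cx,cy)=(0.2449,0.9696)
member 1 (0-2): L=1.3040, (cx,cy)=(1.0000,0.0000)
member 2 (1-2): L=2.6051, (cx,cy)=(0.2564,-0.9666)
member 3 (1-3): L=1.4251, (cx,cy)=(0.9992,-0.0400)
member 4 (2-3): L=2.5745, (cx,cy)=(0.2936,0.9559)
member 5 (2-4): L=1.5770, (cx,cy)=(1.0000,0.0000)
member 6 (3-4): L=2.5943, (cx,cy)=(0.3165,-0.9486)
member 7 (3-5): L=1.5512, (cx,cy)=(0.9928,0.1199)
member 8 (4-5): L=2.7429, (cx,cy)=(0.2621,0.9650)
member 9 (4-6): L=1.3190, (cx,cy)=(1.0000,0.0000)
member 10 (5-6): L=2.7141, (cx,cy)=(0.2211,-0.9753)
solve A·x = −loads:
  F[0-1] = -146.9452 N (compression)
  F[0-2] = +1779.7355 N (tension)
  F[1-2] = +150.4874 N (tension)
  F[1-3] = -74.6332 N (compression)
  F[2-3] = -152.1643 N (compression)
  F[2-4] = +1863.0064 N (tension)
  F[3-4] = +129.7766 N (tension)
  F[3-5] = -161.4905 N (compression)
  F[4-5] = +342.5306 N (tension)
  F[4-6] = +70.5378 N (tension)
  F[5-6] = -319.0835 N (compression)
  Rx@0 = -1743.7500 N
  Ry@0 = +142.4708 N
  Ry@6 = +311.1892 N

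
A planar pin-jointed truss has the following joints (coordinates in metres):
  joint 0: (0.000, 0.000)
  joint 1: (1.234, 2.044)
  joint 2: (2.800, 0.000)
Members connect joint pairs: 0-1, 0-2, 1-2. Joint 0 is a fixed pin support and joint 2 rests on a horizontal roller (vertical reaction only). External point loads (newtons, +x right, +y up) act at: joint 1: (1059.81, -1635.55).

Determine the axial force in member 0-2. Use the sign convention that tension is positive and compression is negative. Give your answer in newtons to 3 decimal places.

N=3 nodes, M=3 members, R=3 reactions → 2N=6, M+R=6
member 0 (0-1): L=2.3876, (cx,cy)=(0.5168,0.8561)
member 1 (0-2): L=2.8000, (cx,cy)=(1.0000,0.0000)
member 2 (1-2): L=2.5749, (cx,cy)=(0.6082,-0.7938)
solve A·x = −loads:
  F[0-1] = -164.7948 N (compression)
  F[0-2] = +1144.9816 N (tension)
  F[1-2] = -1882.6652 N (compression)
  Rx@0 = -1059.8100 N
  Ry@0 = +141.0784 N
  Ry@2 = +1494.4715 N

1144.982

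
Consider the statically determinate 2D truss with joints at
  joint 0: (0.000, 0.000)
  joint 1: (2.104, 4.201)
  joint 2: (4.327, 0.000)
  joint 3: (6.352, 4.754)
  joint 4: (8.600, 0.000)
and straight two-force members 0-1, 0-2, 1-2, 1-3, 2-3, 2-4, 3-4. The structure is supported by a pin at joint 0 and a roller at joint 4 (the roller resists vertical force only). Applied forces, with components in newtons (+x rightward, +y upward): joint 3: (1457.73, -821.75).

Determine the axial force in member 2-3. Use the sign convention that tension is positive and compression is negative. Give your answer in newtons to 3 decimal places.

561.817

N=5 nodes, M=7 members, R=3 reactions → 2N=10, M+R=10
member 0 (0-1): L=4.6984, (cx,cy)=(0.4478,0.8941)
member 1 (0-2): L=4.3270, (cx,cy)=(1.0000,0.0000)
member 2 (1-2): L=4.7529, (cx,cy)=(0.4677,-0.8839)
member 3 (1-3): L=4.2838, (cx,cy)=(0.9916,0.1291)
member 4 (2-3): L=5.1673, (cx,cy)=(0.3919,0.9200)
member 5 (2-4): L=4.2730, (cx,cy)=(1.0000,0.0000)
member 6 (3-4): L=5.2587, (cx,cy)=(0.4275,-0.9040)
solve A·x = −loads:
  F[0-1] = +660.9985 N (tension)
  F[0-2] = +1161.7286 N (tension)
  F[1-2] = -584.7845 N (compression)
  F[1-3] = +574.3185 N (tension)
  F[2-3] = +561.8171 N (tension)
  F[2-4] = +668.0485 N (tension)
  F[3-4] = -1562.7546 N (compression)
  Rx@0 = -1457.7300 N
  Ry@0 = -591.0180 N
  Ry@4 = +1412.7680 N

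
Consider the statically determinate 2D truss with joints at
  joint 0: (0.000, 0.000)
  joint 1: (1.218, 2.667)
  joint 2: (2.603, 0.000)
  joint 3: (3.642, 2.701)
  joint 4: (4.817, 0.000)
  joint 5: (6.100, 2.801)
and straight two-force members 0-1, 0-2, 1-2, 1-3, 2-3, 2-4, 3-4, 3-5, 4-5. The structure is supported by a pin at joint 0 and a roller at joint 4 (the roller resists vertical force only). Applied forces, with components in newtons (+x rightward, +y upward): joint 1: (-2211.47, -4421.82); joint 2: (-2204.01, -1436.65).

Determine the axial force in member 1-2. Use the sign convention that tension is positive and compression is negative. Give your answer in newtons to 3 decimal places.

855.137

N=6 nodes, M=9 members, R=3 reactions → 2N=12, M+R=12
member 0 (0-1): L=2.9320, (cx,cy)=(0.4154,0.9096)
member 1 (0-2): L=2.6030, (cx,cy)=(1.0000,0.0000)
member 2 (1-2): L=3.0052, (cx,cy)=(0.4609,-0.8875)
member 3 (1-3): L=2.4242, (cx,cy)=(0.9999,0.0140)
member 4 (2-3): L=2.8939, (cx,cy)=(0.3590,0.9333)
member 5 (2-4): L=2.2140, (cx,cy)=(1.0000,0.0000)
member 6 (3-4): L=2.9455, (cx,cy)=(0.3989,-0.9170)
member 7 (3-5): L=2.4600, (cx,cy)=(0.9992,0.0406)
member 8 (4-5): L=3.0809, (cx,cy)=(0.4164,0.9092)
solve A·x = −loads:
  F[0-1] = -5703.9406 N (compression)
  F[0-2] = -2045.9422 N (compression)
  F[1-2] = +855.1366 N (tension)
  F[1-3] = -552.2296 N (compression)
  F[2-3] = +726.1589 N (tension)
  F[2-4] = +291.4658 N (tension)
  F[3-4] = -730.6513 N (compression)
  F[3-5] = -0.0000 N (compression)
  F[4-5] = +0.0000 N (tension)
  Rx@0 = +4415.4800 N
  Ry@0 = +5188.4708 N
  Ry@4 = +669.9992 N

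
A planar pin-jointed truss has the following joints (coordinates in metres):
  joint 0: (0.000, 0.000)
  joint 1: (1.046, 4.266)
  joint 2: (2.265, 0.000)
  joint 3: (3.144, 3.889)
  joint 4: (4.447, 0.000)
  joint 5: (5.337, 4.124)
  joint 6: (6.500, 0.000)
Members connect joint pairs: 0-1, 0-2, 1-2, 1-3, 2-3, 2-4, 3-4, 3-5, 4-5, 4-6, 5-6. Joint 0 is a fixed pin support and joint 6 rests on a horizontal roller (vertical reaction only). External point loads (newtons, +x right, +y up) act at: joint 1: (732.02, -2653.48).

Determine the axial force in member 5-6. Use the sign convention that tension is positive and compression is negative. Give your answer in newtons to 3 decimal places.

-942.830

N=7 nodes, M=11 members, R=3 reactions → 2N=14, M+R=14
member 0 (0-1): L=4.3924, (cx,cy)=(0.2381,0.9712)
member 1 (0-2): L=2.2650, (cx,cy)=(1.0000,0.0000)
member 2 (1-2): L=4.4367, (cx,cy)=(0.2748,-0.9615)
member 3 (1-3): L=2.1316, (cx,cy)=(0.9842,-0.1769)
member 4 (2-3): L=3.9871, (cx,cy)=(0.2205,0.9754)
member 5 (2-4): L=2.1820, (cx,cy)=(1.0000,0.0000)
member 6 (3-4): L=4.1015, (cx,cy)=(0.3177,-0.9482)
member 7 (3-5): L=2.2056, (cx,cy)=(0.9943,0.1065)
member 8 (4-5): L=4.2189, (cx,cy)=(0.2110,0.9775)
member 9 (4-6): L=2.0530, (cx,cy)=(1.0000,0.0000)
member 10 (5-6): L=4.2849, (cx,cy)=(0.2714,-0.9625)
solve A·x = −loads:
  F[0-1] = -1797.7639 N (compression)
  F[0-2] = +1160.1404 N (tension)
  F[1-2] = -766.2881 N (compression)
  F[1-3] = -964.8117 N (compression)
  F[2-3] = +755.3835 N (tension)
  F[2-4] = +783.0694 N (tension)
  F[3-4] = -1009.2764 N (compression)
  F[3-5] = -465.0796 N (compression)
  F[4-5] = +979.0221 N (tension)
  F[4-6] = +255.9041 N (tension)
  F[5-6] = -942.8298 N (compression)
  Rx@0 = -732.0200 N
  Ry@0 = +1746.0435 N
  Ry@6 = +907.4365 N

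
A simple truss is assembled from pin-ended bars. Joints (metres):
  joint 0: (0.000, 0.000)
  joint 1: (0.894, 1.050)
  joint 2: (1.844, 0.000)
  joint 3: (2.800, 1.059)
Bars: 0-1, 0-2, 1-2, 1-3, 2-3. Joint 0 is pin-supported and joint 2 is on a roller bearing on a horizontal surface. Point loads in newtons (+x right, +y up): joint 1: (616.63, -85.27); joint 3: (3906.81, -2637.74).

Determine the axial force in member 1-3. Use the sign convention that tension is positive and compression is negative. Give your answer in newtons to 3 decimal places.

6314.988

N=4 nodes, M=5 members, R=3 reactions → 2N=8, M+R=8
member 0 (0-1): L=1.3790, (cx,cy)=(0.6483,0.7614)
member 1 (0-2): L=1.8440, (cx,cy)=(1.0000,0.0000)
member 2 (1-2): L=1.4160, (cx,cy)=(0.6709,-0.7415)
member 3 (1-3): L=1.9060, (cx,cy)=(1.0000,0.0047)
member 4 (2-3): L=1.4267, (cx,cy)=(0.6701,0.7423)
solve A·x = −loads:
  F[0-1] = +5146.2345 N (tension)
  F[0-2] = +1187.2408 N (tension)
  F[1-2] = -5358.8866 N (compression)
  F[1-3] = +6314.9881 N (tension)
  F[2-3] = -3593.7239 N (compression)
  Rx@0 = -4523.4400 N
  Ry@0 = -3918.3548 N
  Ry@2 = +6641.3648 N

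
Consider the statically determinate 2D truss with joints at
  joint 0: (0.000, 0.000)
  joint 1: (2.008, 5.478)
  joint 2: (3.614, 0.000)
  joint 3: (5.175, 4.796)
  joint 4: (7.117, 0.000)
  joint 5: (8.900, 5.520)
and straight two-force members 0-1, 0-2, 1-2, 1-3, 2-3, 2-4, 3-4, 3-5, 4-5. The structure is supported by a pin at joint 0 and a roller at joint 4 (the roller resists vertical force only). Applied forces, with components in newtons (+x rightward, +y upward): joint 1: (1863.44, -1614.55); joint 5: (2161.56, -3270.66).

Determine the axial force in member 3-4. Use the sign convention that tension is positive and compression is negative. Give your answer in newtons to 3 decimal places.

N=6 nodes, M=9 members, R=3 reactions → 2N=12, M+R=12
member 0 (0-1): L=5.8344, (cx,cy)=(0.3442,0.9389)
member 1 (0-2): L=3.6140, (cx,cy)=(1.0000,0.0000)
member 2 (1-2): L=5.7086, (cx,cy)=(0.2813,-0.9596)
member 3 (1-3): L=3.2396, (cx,cy)=(0.9776,-0.2105)
member 4 (2-3): L=5.0436, (cx,cy)=(0.3095,0.9509)
member 5 (2-4): L=3.5030, (cx,cy)=(1.0000,0.0000)
member 6 (3-4): L=5.1743, (cx,cy)=(0.3753,-0.9269)
member 7 (3-5): L=3.7947, (cx,cy)=(0.9816,0.1908)
member 8 (4-5): L=5.8008, (cx,cy)=(0.3074,0.9516)
solve A·x = −loads:
  F[0-1] = +2951.5024 N (tension)
  F[0-2] = +3009.1991 N (tension)
  F[1-2] = -4675.2858 N (compression)
  F[1-3] = +478.3875 N (tension)
  F[2-3] = +4718.1135 N (tension)
  F[2-4] = +233.6443 N (tension)
  F[3-4] = -4011.6571 N (compression)
  F[3-5] = +3497.8212 N (tension)
  F[4-5] = -4138.3546 N (compression)
  Rx@0 = -4025.0000 N
  Ry@0 = -2771.1938 N
  Ry@4 = +7656.4038 N

-4011.657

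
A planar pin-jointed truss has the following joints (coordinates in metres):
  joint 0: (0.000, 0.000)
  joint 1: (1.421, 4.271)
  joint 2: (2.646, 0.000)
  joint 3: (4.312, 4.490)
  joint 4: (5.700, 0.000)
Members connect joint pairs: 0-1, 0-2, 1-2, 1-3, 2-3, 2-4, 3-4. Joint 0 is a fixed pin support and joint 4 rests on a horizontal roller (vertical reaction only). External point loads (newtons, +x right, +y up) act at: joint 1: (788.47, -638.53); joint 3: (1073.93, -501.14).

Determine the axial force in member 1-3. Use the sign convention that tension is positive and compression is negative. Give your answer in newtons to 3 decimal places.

N=5 nodes, M=7 members, R=3 reactions → 2N=10, M+R=10
member 0 (0-1): L=4.5012, (cx,cy)=(0.3157,0.9489)
member 1 (0-2): L=2.6460, (cx,cy)=(1.0000,0.0000)
member 2 (1-2): L=4.4432, (cx,cy)=(0.2757,-0.9612)
member 3 (1-3): L=2.8993, (cx,cy)=(0.9971,0.0755)
member 4 (2-3): L=4.7891, (cx,cy)=(0.3479,0.9375)
member 5 (2-4): L=3.0540, (cx,cy)=(1.0000,0.0000)
member 6 (3-4): L=4.6996, (cx,cy)=(0.2953,-0.9554)
solve A·x = −loads:
  F[0-1] = +880.3999 N (tension)
  F[0-2] = +1584.4626 N (tension)
  F[1-2] = -1540.1054 N (compression)
  F[1-3] = -86.1687 N (compression)
  F[2-3] = +1579.0394 N (tension)
  F[2-4] = +610.5490 N (tension)
  F[3-4] = -2067.2641 N (compression)
  Rx@0 = -1862.4000 N
  Ry@0 = -835.3770 N
  Ry@4 = +1975.0470 N

-86.169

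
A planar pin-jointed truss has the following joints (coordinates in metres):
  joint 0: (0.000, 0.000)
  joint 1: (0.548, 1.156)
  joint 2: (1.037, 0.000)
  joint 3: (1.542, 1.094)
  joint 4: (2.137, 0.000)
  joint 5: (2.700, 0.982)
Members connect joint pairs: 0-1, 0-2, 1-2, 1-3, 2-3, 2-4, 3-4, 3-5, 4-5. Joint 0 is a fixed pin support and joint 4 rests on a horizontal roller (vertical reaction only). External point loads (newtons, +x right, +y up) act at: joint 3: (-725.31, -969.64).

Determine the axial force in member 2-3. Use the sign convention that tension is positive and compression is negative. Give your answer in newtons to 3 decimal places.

N=6 nodes, M=9 members, R=3 reactions → 2N=12, M+R=12
member 0 (0-1): L=1.2793, (cx,cy)=(0.4284,0.9036)
member 1 (0-2): L=1.0370, (cx,cy)=(1.0000,0.0000)
member 2 (1-2): L=1.2552, (cx,cy)=(0.3896,-0.9210)
member 3 (1-3): L=0.9959, (cx,cy)=(0.9981,-0.0623)
member 4 (2-3): L=1.2049, (cx,cy)=(0.4191,0.9079)
member 5 (2-4): L=1.1000, (cx,cy)=(1.0000,0.0000)
member 6 (3-4): L=1.2453, (cx,cy)=(0.4778,-0.8785)
member 7 (3-5): L=1.1634, (cx,cy)=(0.9954,-0.0963)
member 8 (4-5): L=1.1319, (cx,cy)=(0.4974,0.8675)
solve A·x = −loads:
  F[0-1] = -709.6913 N (compression)
  F[0-2] = -421.3101 N (compression)
  F[1-2] = +736.3158 N (tension)
  F[1-3] = -592.0080 N (compression)
  F[2-3] = -746.9024 N (compression)
  F[2-4] = +178.5846 N (tension)
  F[3-4] = -373.7777 N (compression)
  F[3-5] = -0.0000 N (compression)
  F[4-5] = +0.0000 N (tension)
  Rx@0 = +725.3100 N
  Ry@0 = +641.2845 N
  Ry@4 = +328.3555 N

-746.902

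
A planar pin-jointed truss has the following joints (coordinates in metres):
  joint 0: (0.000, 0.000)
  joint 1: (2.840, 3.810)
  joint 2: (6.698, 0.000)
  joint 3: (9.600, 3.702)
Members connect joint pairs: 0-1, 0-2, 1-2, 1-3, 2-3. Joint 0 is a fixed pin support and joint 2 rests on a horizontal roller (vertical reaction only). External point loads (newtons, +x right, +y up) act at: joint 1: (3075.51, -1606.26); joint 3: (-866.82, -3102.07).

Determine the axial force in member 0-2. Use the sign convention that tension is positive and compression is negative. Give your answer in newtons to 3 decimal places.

949.580

N=4 nodes, M=5 members, R=3 reactions → 2N=8, M+R=8
member 0 (0-1): L=4.7520, (cx,cy)=(0.5976,0.8018)
member 1 (0-2): L=6.6980, (cx,cy)=(1.0000,0.0000)
member 2 (1-2): L=5.4222, (cx,cy)=(0.7115,-0.7027)
member 3 (1-3): L=6.7609, (cx,cy)=(0.9999,-0.0160)
member 4 (2-3): L=4.7039, (cx,cy)=(0.6169,0.7870)
solve A·x = −loads:
  F[0-1] = +2106.8017 N (tension)
  F[0-2] = +949.5800 N (tension)
  F[1-2] = -4725.0144 N (compression)
  F[1-3] = +1545.7356 N (tension)
  F[2-3] = -3910.2082 N (compression)
  Rx@0 = -2208.6900 N
  Ry@0 = -1689.1582 N
  Ry@2 = +6397.4882 N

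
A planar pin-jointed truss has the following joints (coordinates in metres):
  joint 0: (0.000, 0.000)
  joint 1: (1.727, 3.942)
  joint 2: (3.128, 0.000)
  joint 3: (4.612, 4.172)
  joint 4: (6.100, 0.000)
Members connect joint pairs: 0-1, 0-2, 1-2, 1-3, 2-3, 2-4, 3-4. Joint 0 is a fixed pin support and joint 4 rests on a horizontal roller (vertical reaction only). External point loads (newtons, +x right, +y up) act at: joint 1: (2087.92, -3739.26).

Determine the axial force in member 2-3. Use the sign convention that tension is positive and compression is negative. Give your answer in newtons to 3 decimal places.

N=5 nodes, M=7 members, R=3 reactions → 2N=10, M+R=10
member 0 (0-1): L=4.3037, (cx,cy)=(0.4013,0.9160)
member 1 (0-2): L=3.1280, (cx,cy)=(1.0000,0.0000)
member 2 (1-2): L=4.1836, (cx,cy)=(0.3349,-0.9423)
member 3 (1-3): L=2.8942, (cx,cy)=(0.9968,0.0795)
member 4 (2-3): L=4.4281, (cx,cy)=(0.3351,0.9422)
member 5 (2-4): L=2.9720, (cx,cy)=(1.0000,0.0000)
member 6 (3-4): L=4.4294, (cx,cy)=(0.3359,-0.9419)
solve A·x = −loads:
  F[0-1] = -1453.5053 N (compression)
  F[0-2] = +2671.1855 N (tension)
  F[1-2] = -2704.8336 N (compression)
  F[1-3] = -1770.9857 N (compression)
  F[2-3] = +2705.0909 N (tension)
  F[2-4] = +858.8154 N (tension)
  F[3-4] = -2556.4858 N (compression)
  Rx@0 = -2087.9200 N
  Ry@0 = +1331.3448 N
  Ry@4 = +2407.9152 N

2705.091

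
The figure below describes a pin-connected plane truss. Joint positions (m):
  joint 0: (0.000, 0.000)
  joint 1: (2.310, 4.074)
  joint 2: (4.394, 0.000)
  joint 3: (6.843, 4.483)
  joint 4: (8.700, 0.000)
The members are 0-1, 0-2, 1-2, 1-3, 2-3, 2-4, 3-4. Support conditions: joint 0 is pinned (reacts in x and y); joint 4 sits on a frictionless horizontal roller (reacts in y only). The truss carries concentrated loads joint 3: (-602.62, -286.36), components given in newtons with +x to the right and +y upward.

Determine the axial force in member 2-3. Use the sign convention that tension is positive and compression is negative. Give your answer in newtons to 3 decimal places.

N=5 nodes, M=7 members, R=3 reactions → 2N=10, M+R=10
member 0 (0-1): L=4.6833, (cx,cy)=(0.4932,0.8699)
member 1 (0-2): L=4.3940, (cx,cy)=(1.0000,0.0000)
member 2 (1-2): L=4.5761, (cx,cy)=(0.4554,-0.8903)
member 3 (1-3): L=4.5514, (cx,cy)=(0.9960,0.0899)
member 4 (2-3): L=5.1083, (cx,cy)=(0.4794,0.8776)
member 5 (2-4): L=4.3060, (cx,cy)=(1.0000,0.0000)
member 6 (3-4): L=4.8524, (cx,cy)=(0.3827,-0.9239)
solve A·x = −loads:
  F[0-1] = -427.2308 N (compression)
  F[0-2] = -391.8932 N (compression)
  F[1-2] = +378.6160 N (tension)
  F[1-3] = -384.7093 N (compression)
  F[2-3] = -384.0919 N (compression)
  F[2-4] = -35.3280 N (compression)
  F[3-4] = +92.3130 N (tension)
  Rx@0 = +602.6200 N
  Ry@0 = +371.6455 N
  Ry@4 = -85.2855 N

-384.092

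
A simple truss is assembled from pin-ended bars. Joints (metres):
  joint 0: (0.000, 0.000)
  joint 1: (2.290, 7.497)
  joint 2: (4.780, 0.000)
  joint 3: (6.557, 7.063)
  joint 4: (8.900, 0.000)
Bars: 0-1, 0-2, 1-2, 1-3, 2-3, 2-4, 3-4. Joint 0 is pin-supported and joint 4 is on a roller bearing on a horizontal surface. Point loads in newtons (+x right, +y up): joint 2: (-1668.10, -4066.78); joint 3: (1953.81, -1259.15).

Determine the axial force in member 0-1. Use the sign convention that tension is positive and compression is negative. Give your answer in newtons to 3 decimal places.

N=5 nodes, M=7 members, R=3 reactions → 2N=10, M+R=10
member 0 (0-1): L=7.8389, (cx,cy)=(0.2921,0.9564)
member 1 (0-2): L=4.7800, (cx,cy)=(1.0000,0.0000)
member 2 (1-2): L=7.8997, (cx,cy)=(0.3152,-0.9490)
member 3 (1-3): L=4.2890, (cx,cy)=(0.9949,-0.1012)
member 4 (2-3): L=7.2831, (cx,cy)=(0.2440,0.9698)
member 5 (2-4): L=4.1200, (cx,cy)=(1.0000,0.0000)
member 6 (3-4): L=7.4415, (cx,cy)=(0.3149,-0.9491)
solve A·x = −loads:
  F[0-1] = -693.8115 N (compression)
  F[0-2] = +488.3939 N (tension)
  F[1-2] = +746.1151 N (tension)
  F[1-3] = -440.1200 N (compression)
  F[2-3] = +3463.3686 N (tension)
  F[2-4] = +1546.6466 N (tension)
  F[3-4] = -4912.2233 N (compression)
  Rx@0 = -285.7100 N
  Ry@0 = +663.5463 N
  Ry@4 = +4662.3837 N

-693.812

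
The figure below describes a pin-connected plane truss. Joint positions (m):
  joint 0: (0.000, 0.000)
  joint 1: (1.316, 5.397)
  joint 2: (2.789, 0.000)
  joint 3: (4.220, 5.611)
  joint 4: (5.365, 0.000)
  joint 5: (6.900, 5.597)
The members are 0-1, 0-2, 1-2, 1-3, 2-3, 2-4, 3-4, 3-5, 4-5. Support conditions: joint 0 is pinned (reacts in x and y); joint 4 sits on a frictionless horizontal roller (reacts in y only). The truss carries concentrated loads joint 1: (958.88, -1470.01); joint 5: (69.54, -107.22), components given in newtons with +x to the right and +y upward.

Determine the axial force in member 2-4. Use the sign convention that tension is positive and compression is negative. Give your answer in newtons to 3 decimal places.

262.327

N=6 nodes, M=9 members, R=3 reactions → 2N=12, M+R=12
member 0 (0-1): L=5.5551, (cx,cy)=(0.2369,0.9715)
member 1 (0-2): L=2.7890, (cx,cy)=(1.0000,0.0000)
member 2 (1-2): L=5.5944, (cx,cy)=(0.2633,-0.9647)
member 3 (1-3): L=2.9119, (cx,cy)=(0.9973,0.0735)
member 4 (2-3): L=5.7906, (cx,cy)=(0.2471,0.9690)
member 5 (2-4): L=2.5760, (cx,cy)=(1.0000,0.0000)
member 6 (3-4): L=5.7266, (cx,cy)=(0.1999,-0.9798)
member 7 (3-5): L=2.6800, (cx,cy)=(1.0000,-0.0052)
member 8 (4-5): L=5.8037, (cx,cy)=(0.2645,0.9644)
solve A·x = −loads:
  F[0-1] = -42.8214 N (compression)
  F[0-2] = +1038.5643 N (tension)
  F[1-2] = -1524.0221 N (compression)
  F[1-3] = -569.2904 N (compression)
  F[2-3] = +1517.3072 N (tension)
  F[2-4] = +262.3271 N (tension)
  F[3-4] = -1458.3718 N (compression)
  F[3-5] = +98.8053 N (tension)
  F[4-5] = -110.6440 N (compression)
  Rx@0 = -1028.4200 N
  Ry@0 = +41.6024 N
  Ry@4 = +1535.6276 N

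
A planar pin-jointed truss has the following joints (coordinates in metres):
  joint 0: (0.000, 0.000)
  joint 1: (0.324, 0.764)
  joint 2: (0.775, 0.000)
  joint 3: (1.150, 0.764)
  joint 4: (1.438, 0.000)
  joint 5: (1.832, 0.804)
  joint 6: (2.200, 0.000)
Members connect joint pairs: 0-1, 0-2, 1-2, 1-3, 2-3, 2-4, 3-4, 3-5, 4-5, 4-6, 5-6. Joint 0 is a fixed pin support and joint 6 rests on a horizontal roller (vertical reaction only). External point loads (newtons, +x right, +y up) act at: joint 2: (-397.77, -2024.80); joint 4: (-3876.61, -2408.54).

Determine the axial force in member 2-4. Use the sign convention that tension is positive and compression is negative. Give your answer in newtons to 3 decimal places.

-1640.601

N=7 nodes, M=11 members, R=3 reactions → 2N=14, M+R=14
member 0 (0-1): L=0.8299, (cx,cy)=(0.3904,0.9206)
member 1 (0-2): L=0.7750, (cx,cy)=(1.0000,0.0000)
member 2 (1-2): L=0.8872, (cx,cy)=(0.5083,-0.8612)
member 3 (1-3): L=0.8260, (cx,cy)=(1.0000,0.0000)
member 4 (2-3): L=0.8511, (cx,cy)=(0.4406,0.8977)
member 5 (2-4): L=0.6630, (cx,cy)=(1.0000,0.0000)
member 6 (3-4): L=0.8165, (cx,cy)=(0.3527,-0.9357)
member 7 (3-5): L=0.6832, (cx,cy)=(0.9983,0.0586)
member 8 (4-5): L=0.8954, (cx,cy)=(0.4401,0.8980)
member 9 (4-6): L=0.7620, (cx,cy)=(1.0000,0.0000)
member 10 (5-6): L=0.8842, (cx,cy)=(0.4162,-0.9093)
solve A·x = −loads:
  F[0-1] = -2330.7288 N (compression)
  F[0-2] = -3364.4027 N (compression)
  F[1-2] = +2491.7224 N (tension)
  F[1-3] = -2176.6431 N (compression)
  F[2-3] = -134.7330 N (compression)
  F[2-4] = -1640.6006 N (compression)
  F[3-4] = -10.6600 N (compression)
  F[3-5] = -2236.0854 N (compression)
  F[4-5] = +2693.3057 N (tension)
  F[4-6] = +1047.0566 N (tension)
  F[5-6] = -2515.8301 N (compression)
  Rx@0 = +4274.3800 N
  Ry@0 = +2145.7489 N
  Ry@6 = +2287.5911 N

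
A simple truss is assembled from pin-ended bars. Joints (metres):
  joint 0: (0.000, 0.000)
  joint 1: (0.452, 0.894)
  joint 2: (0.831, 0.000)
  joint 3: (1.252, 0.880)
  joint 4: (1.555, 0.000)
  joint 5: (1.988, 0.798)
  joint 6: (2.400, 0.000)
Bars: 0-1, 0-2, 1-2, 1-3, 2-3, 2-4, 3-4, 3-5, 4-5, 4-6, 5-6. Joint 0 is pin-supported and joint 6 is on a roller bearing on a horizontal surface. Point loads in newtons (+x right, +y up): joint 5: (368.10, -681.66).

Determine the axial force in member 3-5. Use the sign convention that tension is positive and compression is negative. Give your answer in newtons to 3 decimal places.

9.938

N=7 nodes, M=11 members, R=3 reactions → 2N=14, M+R=14
member 0 (0-1): L=1.0018, (cx,cy)=(0.4512,0.8924)
member 1 (0-2): L=0.8310, (cx,cy)=(1.0000,0.0000)
member 2 (1-2): L=0.9710, (cx,cy)=(0.3903,-0.9207)
member 3 (1-3): L=0.8001, (cx,cy)=(0.9998,-0.0175)
member 4 (2-3): L=0.9755, (cx,cy)=(0.4316,0.9021)
member 5 (2-4): L=0.7240, (cx,cy)=(1.0000,0.0000)
member 6 (3-4): L=0.9307, (cx,cy)=(0.3256,-0.9455)
member 7 (3-5): L=0.7406, (cx,cy)=(0.9939,-0.1107)
member 8 (4-5): L=0.9079, (cx,cy)=(0.4769,0.8789)
member 9 (4-6): L=0.8450, (cx,cy)=(1.0000,0.0000)
member 10 (5-6): L=0.8981, (cx,cy)=(0.4588,-0.8886)
solve A·x = −loads:
  F[0-1] = +6.0229 N (tension)
  F[0-2] = +365.3825 N (tension)
  F[1-2] = -5.9337 N (compression)
  F[1-3] = +5.0343 N (tension)
  F[2-3] = +6.0560 N (tension)
  F[2-4] = +360.4529 N (tension)
  F[3-4] = -6.8484 N (compression)
  F[3-5] = +9.9378 N (tension)
  F[4-5] = +7.3672 N (tension)
  F[4-6] = +354.7098 N (tension)
  F[5-6] = -773.1986 N (compression)
  Rx@0 = -368.1000 N
  Ry@0 = -5.3750 N
  Ry@6 = +687.0349 N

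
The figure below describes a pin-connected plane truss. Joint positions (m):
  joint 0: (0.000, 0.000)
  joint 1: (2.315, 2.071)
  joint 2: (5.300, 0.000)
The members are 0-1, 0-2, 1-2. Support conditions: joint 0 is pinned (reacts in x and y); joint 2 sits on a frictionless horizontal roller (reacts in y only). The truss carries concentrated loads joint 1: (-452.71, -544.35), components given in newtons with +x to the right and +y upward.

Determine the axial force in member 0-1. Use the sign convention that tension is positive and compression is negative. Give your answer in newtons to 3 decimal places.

-725.143

N=3 nodes, M=3 members, R=3 reactions → 2N=6, M+R=6
member 0 (0-1): L=3.1062, (cx,cy)=(0.7453,0.6667)
member 1 (0-2): L=5.3000, (cx,cy)=(1.0000,0.0000)
member 2 (1-2): L=3.6331, (cx,cy)=(0.8216,-0.5700)
solve A·x = −loads:
  F[0-1] = -725.1429 N (compression)
  F[0-2] = +87.7331 N (tension)
  F[1-2] = -106.7810 N (compression)
  Rx@0 = +452.7100 N
  Ry@0 = +483.4806 N
  Ry@2 = +60.8694 N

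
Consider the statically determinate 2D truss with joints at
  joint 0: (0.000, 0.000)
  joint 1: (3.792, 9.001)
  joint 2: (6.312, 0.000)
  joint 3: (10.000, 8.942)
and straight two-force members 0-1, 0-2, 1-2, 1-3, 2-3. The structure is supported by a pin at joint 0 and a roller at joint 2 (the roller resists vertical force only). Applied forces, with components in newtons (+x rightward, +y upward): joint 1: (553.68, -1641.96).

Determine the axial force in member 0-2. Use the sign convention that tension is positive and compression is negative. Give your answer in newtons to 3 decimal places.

N=4 nodes, M=5 members, R=3 reactions → 2N=8, M+R=8
member 0 (0-1): L=9.7672, (cx,cy)=(0.3882,0.9216)
member 1 (0-2): L=6.3120, (cx,cy)=(1.0000,0.0000)
member 2 (1-2): L=9.3471, (cx,cy)=(0.2696,-0.9630)
member 3 (1-3): L=6.2083, (cx,cy)=(1.0000,-0.0095)
member 4 (2-3): L=9.6727, (cx,cy)=(0.3813,0.9245)
solve A·x = −loads:
  F[0-1] = +145.4276 N (tension)
  F[0-2] = +497.2192 N (tension)
  F[1-2] = -1844.2700 N (compression)
  F[1-3] = -0.0000 N (compression)
  F[2-3] = +0.0000 N (tension)
  Rx@0 = -553.6800 N
  Ry@0 = -134.0200 N
  Ry@2 = +1775.9800 N

497.219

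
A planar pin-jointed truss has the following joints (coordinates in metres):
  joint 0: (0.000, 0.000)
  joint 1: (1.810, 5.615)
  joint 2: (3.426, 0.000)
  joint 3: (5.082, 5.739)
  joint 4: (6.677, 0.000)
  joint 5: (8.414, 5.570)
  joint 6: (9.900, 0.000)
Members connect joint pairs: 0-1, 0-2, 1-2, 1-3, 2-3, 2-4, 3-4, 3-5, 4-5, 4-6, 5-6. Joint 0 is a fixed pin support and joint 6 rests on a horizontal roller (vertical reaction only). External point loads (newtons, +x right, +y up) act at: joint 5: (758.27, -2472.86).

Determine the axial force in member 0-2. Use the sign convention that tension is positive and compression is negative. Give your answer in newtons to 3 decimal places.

740.398

N=7 nodes, M=11 members, R=3 reactions → 2N=14, M+R=14
member 0 (0-1): L=5.8995, (cx,cy)=(0.3068,0.9518)
member 1 (0-2): L=3.4260, (cx,cy)=(1.0000,0.0000)
member 2 (1-2): L=5.8429, (cx,cy)=(0.2766,-0.9610)
member 3 (1-3): L=3.2743, (cx,cy)=(0.9993,0.0379)
member 4 (2-3): L=5.9731, (cx,cy)=(0.2772,0.9608)
member 5 (2-4): L=3.2510, (cx,cy)=(1.0000,0.0000)
member 6 (3-4): L=5.9565, (cx,cy)=(0.2678,-0.9635)
member 7 (3-5): L=3.3363, (cx,cy)=(0.9987,-0.0507)
member 8 (4-5): L=5.8346, (cx,cy)=(0.2977,0.9547)
member 9 (4-6): L=3.2230, (cx,cy)=(1.0000,0.0000)
member 10 (5-6): L=5.7648, (cx,cy)=(0.2578,-0.9662)
solve A·x = −loads:
  F[0-1] = +58.2532 N (tension)
  F[0-2] = +740.3976 N (tension)
  F[1-2] = -56.3747 N (compression)
  F[1-3] = +33.4882 N (tension)
  F[2-3] = +56.3859 N (tension)
  F[2-4] = +709.1734 N (tension)
  F[3-4] = -60.9896 N (compression)
  F[3-5] = +65.5121 N (tension)
  F[4-5] = +61.5534 N (tension)
  F[4-6] = +674.5170 N (tension)
  F[5-6] = -2616.7333 N (compression)
  Rx@0 = -758.2700 N
  Ry@0 = -55.4438 N
  Ry@6 = +2528.3038 N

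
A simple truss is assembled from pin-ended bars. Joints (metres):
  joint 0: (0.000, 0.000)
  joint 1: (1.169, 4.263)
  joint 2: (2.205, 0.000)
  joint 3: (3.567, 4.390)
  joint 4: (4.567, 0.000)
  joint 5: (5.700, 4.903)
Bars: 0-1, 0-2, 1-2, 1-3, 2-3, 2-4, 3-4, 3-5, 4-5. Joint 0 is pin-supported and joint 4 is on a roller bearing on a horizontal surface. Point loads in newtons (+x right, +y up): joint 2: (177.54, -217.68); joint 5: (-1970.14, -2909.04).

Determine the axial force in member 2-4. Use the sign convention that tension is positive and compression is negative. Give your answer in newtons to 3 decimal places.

-814.023

N=6 nodes, M=9 members, R=3 reactions → 2N=12, M+R=12
member 0 (0-1): L=4.4204, (cx,cy)=(0.2645,0.9644)
member 1 (0-2): L=2.2050, (cx,cy)=(1.0000,0.0000)
member 2 (1-2): L=4.3871, (cx,cy)=(0.2361,-0.9717)
member 3 (1-3): L=2.4014, (cx,cy)=(0.9986,0.0529)
member 4 (2-3): L=4.5964, (cx,cy)=(0.2963,0.9551)
member 5 (2-4): L=2.3620, (cx,cy)=(1.0000,0.0000)
member 6 (3-4): L=4.5025, (cx,cy)=(0.2221,-0.9750)
member 7 (3-5): L=2.1938, (cx,cy)=(0.9723,0.2338)
member 8 (4-5): L=5.0322, (cx,cy)=(0.2251,0.9743)
solve A·x = −loads:
  F[0-1] = -1561.5769 N (compression)
  F[0-2] = -1379.6299 N (compression)
  F[1-2] = +1507.8986 N (tension)
  F[1-3] = -770.1351 N (compression)
  F[2-3] = -1306.2344 N (compression)
  F[2-4] = -814.0231 N (compression)
  F[3-4] = +982.3101 N (tension)
  F[3-5] = -1413.4770 N (compression)
  F[4-5] = -2646.4650 N (compression)
  Rx@0 = +1792.6000 N
  Ry@0 = +1505.9808 N
  Ry@4 = +1620.7392 N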